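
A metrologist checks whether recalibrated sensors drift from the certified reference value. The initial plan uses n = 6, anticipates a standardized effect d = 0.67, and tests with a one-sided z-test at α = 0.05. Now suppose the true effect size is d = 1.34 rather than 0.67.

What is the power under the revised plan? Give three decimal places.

Power ≈ 0.949

With d = 1.34: δ = d·√n = 1.34 × √6 = 3.2823. Critical value z_{0.05} = 1.645.
Revised power = Φ(δ − 1.645) = Φ(1.637) = 0.9492.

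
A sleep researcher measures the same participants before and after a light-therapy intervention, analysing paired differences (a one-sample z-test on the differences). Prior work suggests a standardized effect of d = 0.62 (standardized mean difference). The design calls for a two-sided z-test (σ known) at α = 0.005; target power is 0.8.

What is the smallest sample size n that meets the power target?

For power 0.8 need Φ(δ − z_{0.0025}) = 0.8, so δ = z_{0.0025} + z_{0.20} = 2.807 + 0.842 = 3.649.
(The Φ(−δ − z_{α/2}) term is vanishingly small for δ > 0 and is dropped in the standard sample-size formula.)
δ = d·√n ⇒ n = (δ/d)² = (3.649 / 0.62)² = 34.63.
Rounding up, n = 35.

n = 35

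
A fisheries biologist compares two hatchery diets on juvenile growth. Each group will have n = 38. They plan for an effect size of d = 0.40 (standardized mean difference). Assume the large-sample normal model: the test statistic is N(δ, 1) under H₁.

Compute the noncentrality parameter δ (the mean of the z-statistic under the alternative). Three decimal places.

δ = d·√(n/2) = 0.40 × √(38/2) = 1.7436

δ ≈ 1.744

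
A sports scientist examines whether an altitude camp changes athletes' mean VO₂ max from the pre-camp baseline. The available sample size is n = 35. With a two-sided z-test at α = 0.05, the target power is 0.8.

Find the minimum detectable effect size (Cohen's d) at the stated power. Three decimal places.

Need Φ(δ − 1.960) = 0.8, so δ = 1.960 + 0.842 = 2.802.
(Lower-tail contribution to power is negligible for δ > 0.)
δ = d·√n ⇒ d = δ/√n = 2.802/√35 = 0.4736.

d ≈ 0.474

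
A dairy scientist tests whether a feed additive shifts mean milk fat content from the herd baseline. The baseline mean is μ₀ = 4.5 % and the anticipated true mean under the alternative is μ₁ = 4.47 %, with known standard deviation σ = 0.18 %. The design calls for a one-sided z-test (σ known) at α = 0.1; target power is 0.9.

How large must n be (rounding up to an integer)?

Standardized effect: d = |μ₁ − μ₀| / σ = |4.47 − 4.5| / 0.18 = 0.1667
Set Φ(δ − 1.282) = 0.9; then δ − 1.282 = Φ⁻¹(0.9) = 1.282, giving δ = 2.563.
δ = d·√n ⇒ n = (δ/d)² = (2.563 / 0.1667)² = 236.50.
Round up to the next whole unit.

n = 237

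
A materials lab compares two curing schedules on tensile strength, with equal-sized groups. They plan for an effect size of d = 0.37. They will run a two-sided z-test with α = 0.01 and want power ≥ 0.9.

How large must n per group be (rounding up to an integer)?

n = 218 per group

Set Φ(δ − 2.576) = 0.9; then δ − 2.576 = Φ⁻¹(0.9) = 1.282, giving δ = 3.857.
(Ignoring the negligible lower-tail rejection probability gives the usual closed-form inversion.)
δ = d·√(n/2) ⇒ n = 2(δ/d)² = 2 × (3.857 / 0.37)² = 217.38.
Rounding up, n = 218 per group.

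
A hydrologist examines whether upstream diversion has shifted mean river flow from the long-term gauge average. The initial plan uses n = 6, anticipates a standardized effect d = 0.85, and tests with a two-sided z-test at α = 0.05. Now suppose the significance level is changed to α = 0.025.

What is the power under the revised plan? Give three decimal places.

Power ≈ 0.437

δ = d·√n = 0.85 × √6 = 2.0821 (unchanged). New critical value: z_{0.0125} = 2.241.
Revised power = Φ(δ − 2.241) + Φ(−δ − 2.241) = Φ(-0.159) + Φ(-4.323) = 0.4367 + 0.0000 = 0.4367.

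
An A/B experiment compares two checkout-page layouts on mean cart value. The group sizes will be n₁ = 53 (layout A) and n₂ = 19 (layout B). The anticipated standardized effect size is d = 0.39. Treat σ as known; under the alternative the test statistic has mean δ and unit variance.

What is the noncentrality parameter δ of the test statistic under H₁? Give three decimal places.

The noncentrality parameter scales effect size by the design's sample-size factor: δ = d / √(1/n₁ + 1/n₂) = 0.39 / √(1/53 + 1/19) = 1.4585

δ ≈ 1.459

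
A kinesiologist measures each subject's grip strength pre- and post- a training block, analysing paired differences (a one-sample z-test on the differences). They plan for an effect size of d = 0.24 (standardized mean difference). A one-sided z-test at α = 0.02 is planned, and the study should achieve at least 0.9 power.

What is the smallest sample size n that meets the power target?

n = 194

Set Φ(δ − 2.054) = 0.9; then δ − 2.054 = Φ⁻¹(0.9) = 1.282, giving δ = 3.335.
δ = d·√n ⇒ n = (δ/d)² = (3.335 / 0.24)² = 193.13.
Round up to the next whole unit.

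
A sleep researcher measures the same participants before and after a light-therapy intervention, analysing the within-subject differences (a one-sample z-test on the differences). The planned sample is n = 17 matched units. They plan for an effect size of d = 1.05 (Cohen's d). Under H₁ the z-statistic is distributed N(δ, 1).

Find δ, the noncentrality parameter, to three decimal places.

δ ≈ 4.329

δ = d·√n = 1.05 × √17 = 4.3293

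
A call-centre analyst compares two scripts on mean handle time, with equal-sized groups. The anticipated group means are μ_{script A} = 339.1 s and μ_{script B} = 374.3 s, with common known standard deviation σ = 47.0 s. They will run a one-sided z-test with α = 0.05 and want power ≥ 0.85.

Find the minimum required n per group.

Standardized effect: d = |μ_{script A} − μ_{script B}| / σ = |339.1 − 374.3| / 47.0 = 0.7489
For power 0.85 need Φ(δ − z_{0.05}) = 0.85, so δ = z_{0.05} + z_{0.15} = 1.645 + 1.036 = 2.681.
δ = d·√(n/2) ⇒ n = 2(δ/d)² = 2 × (2.681 / 0.7489)² = 25.63.
Rounding up, n = 26 per group.

n = 26 per group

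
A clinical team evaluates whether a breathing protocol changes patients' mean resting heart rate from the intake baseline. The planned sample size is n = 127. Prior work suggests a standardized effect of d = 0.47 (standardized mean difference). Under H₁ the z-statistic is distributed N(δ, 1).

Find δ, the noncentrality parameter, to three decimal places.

The noncentrality parameter scales effect size by the design's sample-size factor: δ = d·√n = 0.47 × √127 = 5.2966

δ ≈ 5.297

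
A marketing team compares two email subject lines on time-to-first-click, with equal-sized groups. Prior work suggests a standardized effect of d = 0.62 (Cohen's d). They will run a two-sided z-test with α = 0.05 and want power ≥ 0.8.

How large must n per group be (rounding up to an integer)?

For power 0.8 need Φ(δ − z_{0.025}) = 0.8, so δ = z_{0.025} + z_{0.20} = 1.960 + 0.842 = 2.802.
(The Φ(−δ − z_{α/2}) term is vanishingly small for δ > 0 and is dropped in the standard sample-size formula.)
δ = d·√(n/2) ⇒ n = 2(δ/d)² = 2 × (2.802 / 0.62)² = 40.84.
Round up to the next whole unit.

n = 41 per group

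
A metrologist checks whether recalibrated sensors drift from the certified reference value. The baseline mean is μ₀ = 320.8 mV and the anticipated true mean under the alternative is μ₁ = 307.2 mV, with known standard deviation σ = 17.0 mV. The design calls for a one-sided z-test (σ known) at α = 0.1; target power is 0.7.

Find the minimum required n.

Standardized effect: d = |μ₁ − μ₀| / σ = |307.2 − 320.8| / 17.0 = 0.8000
Set Φ(δ − 1.282) = 0.7; then δ − 1.282 = Φ⁻¹(0.7) = 0.524, giving δ = 1.806.
δ = d·√n ⇒ n = (δ/d)² = (1.806 / 0.8000)² = 5.10.
Rounding up, n = 6.

n = 6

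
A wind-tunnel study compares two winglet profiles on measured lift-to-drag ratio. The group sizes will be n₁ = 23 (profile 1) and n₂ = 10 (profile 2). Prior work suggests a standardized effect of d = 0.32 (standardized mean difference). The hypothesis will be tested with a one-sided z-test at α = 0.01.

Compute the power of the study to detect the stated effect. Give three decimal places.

Power ≈ 0.069

Noncentrality parameter: δ = d / √(1/n₁ + 1/n₂) = 0.32 / √(1/23 + 1/10) = 0.8448
Critical value for a one-sided test at α = 0.01: z_α = 2.326.
Power = P(Z > 2.326 − δ) = Φ(-1.482) = 0.0692.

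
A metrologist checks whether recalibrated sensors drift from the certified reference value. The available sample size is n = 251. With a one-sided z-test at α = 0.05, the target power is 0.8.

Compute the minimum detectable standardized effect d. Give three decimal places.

Need Φ(δ − 1.645) = 0.8, so δ = 1.645 + 0.842 = 2.486.
δ = d·√n ⇒ d = δ/√n = 2.486/√251 = 0.1569.

d ≈ 0.157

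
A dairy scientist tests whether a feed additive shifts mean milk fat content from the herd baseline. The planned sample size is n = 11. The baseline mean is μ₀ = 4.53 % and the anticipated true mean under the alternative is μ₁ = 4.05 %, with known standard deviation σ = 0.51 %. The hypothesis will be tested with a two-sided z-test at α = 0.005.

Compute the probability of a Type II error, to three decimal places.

β ≈ 0.377

Standardized effect: d = |μ₁ − μ₀| / σ = |4.05 − 4.53| / 0.51 = 0.9412
Noncentrality parameter: δ = d·√n = 0.9412 × √11 = 3.1215
Two-sided α = 0.005 → critical value z_{0.0025} = 2.807.
Power = Φ(δ − 2.807) + Φ(−δ − 2.807) = Φ(0.314) + Φ(-5.929) = 0.6234 + 0.0000 = 0.6234.
Type II error: β = 1 − power = 1 − 0.6234 = 0.3766.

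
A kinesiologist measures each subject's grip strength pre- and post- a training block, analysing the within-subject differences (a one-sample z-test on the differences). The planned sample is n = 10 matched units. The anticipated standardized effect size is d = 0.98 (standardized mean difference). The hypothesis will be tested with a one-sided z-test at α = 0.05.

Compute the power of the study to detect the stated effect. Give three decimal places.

Noncentrality parameter: δ = d·√n = 0.98 × √10 = 3.0990
One-sided α = 0.05 → critical value z_{0.05} = 1.645.
Power = P(Z > 1.645 − δ) = Φ(1.454) = 0.9271.

Power ≈ 0.927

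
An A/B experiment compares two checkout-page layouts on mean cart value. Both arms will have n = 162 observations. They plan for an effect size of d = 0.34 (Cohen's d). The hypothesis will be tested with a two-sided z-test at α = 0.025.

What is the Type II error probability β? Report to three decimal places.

β ≈ 0.207

Noncentrality parameter: δ = d·√(n/2) = 0.34 × √(162/2) = 3.0600
Critical value for a two-sided test at α = 0.025: z_{α/2} = 2.241.
Power = Φ(δ − 2.241) + Φ(−δ − 2.241) = Φ(0.819) + Φ(-5.301) = 0.7935 + 0.0000 = 0.7935.
Type II error: β = 1 − power = 1 − 0.7935 = 0.2065.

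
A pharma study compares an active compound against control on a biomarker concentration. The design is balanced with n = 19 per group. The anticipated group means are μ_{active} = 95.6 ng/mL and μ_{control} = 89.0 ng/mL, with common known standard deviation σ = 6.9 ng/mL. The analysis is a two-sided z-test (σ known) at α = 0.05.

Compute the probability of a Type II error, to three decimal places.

β ≈ 0.162

Standardized effect: d = |μ_{active} − μ_{control}| / σ = |95.6 − 89.0| / 6.9 = 0.9565
Noncentrality parameter: λ = d·√(n/2) = 0.9565 × √(19/2) = 2.9482
Two-sided α = 0.05 → critical value z_{0.025} = 1.960.
Power = Φ(λ − 1.960) + Φ(−λ − 1.960) = Φ(0.988) + Φ(-4.908) = 0.8385 + 0.0000 = 0.8385.
Type II error: β = 1 − power = 1 − 0.8385 = 0.1615.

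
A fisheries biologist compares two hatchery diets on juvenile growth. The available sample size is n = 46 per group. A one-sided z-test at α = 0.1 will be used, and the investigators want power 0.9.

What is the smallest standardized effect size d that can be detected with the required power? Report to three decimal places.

Need Φ(δ − 1.282) = 0.9, so δ = 1.282 + 1.282 = 2.563.
δ = d·√(n/2) ⇒ d = δ/√(n/2) = 2.563/√(46/2) = 0.5344.

d ≈ 0.534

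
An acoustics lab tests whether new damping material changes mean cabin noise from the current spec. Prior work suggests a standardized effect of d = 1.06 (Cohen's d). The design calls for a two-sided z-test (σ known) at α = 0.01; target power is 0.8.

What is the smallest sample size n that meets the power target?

n = 11

Set Φ(δ − 2.576) = 0.8; then δ − 2.576 = Φ⁻¹(0.8) = 0.842, giving δ = 3.417.
(Ignoring the negligible lower-tail rejection probability gives the usual closed-form inversion.)
δ = d·√n ⇒ n = (δ/d)² = (3.417 / 1.06)² = 10.39.
Rounding up, n = 11.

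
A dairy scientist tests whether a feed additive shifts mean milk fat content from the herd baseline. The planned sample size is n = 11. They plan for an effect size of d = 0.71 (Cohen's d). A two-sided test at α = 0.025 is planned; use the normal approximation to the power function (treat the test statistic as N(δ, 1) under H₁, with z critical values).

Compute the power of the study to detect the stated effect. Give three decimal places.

Power ≈ 0.545

Noncentrality parameter: δ = d·√n = 0.71 × √11 = 2.3548
Critical value for a two-sided test at α = 0.025: z_{α/2} = 2.241.
Power = Φ(δ − 2.241) + Φ(−δ − 2.241) = Φ(0.113) + Φ(-4.596) = 0.5451 + 0.0000 = 0.5451.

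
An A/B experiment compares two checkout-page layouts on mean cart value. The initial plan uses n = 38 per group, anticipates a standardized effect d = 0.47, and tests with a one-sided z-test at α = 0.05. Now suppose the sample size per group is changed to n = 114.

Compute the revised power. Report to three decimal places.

With n = 114 per group: δ = d·√(n/2) = 0.47 × √(114/2) = 3.5484. Critical value z_{0.05} = 1.645.
Revised power = Φ(δ − 1.645) = Φ(1.904) = 0.9715.

Power ≈ 0.972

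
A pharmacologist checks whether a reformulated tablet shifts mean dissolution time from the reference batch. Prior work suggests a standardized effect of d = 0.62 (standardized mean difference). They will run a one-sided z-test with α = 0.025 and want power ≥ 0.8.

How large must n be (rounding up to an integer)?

For power 0.8 need Φ(δ − z_{0.025}) = 0.8, so δ = z_{0.025} + z_{0.20} = 1.960 + 0.842 = 2.802.
δ = d·√n ⇒ n = (δ/d)² = (2.802 / 0.62)² = 20.42.
Round up to the next whole unit.

n = 21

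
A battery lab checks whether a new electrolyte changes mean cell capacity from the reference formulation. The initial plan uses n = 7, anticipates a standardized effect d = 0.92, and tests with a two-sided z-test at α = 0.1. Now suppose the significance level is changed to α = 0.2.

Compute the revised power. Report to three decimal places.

Power ≈ 0.876

δ = d·√n = 0.92 × √7 = 2.4341 (unchanged). New critical value: z_{0.1} = 1.282.
Revised power = Φ(δ − 1.282) + Φ(−δ − 1.282) = Φ(1.153) + Φ(-3.716) = 0.8755 + 0.0001 = 0.8756.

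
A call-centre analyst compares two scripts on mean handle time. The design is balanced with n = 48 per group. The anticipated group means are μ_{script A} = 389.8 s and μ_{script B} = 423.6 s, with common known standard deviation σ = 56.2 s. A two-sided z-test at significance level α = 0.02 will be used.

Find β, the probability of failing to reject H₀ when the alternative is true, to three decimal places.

Standardized effect: d = |μ_{script A} − μ_{script B}| / σ = |389.8 − 423.6| / 56.2 = 0.6014
Noncentrality parameter: δ = d·√(n/2) = 0.6014 × √(48/2) = 2.9464
Critical value for a two-sided test at α = 0.02: z_{α/2} = 2.326.
Power = Φ(δ − 2.326) + Φ(−δ − 2.326) = Φ(0.620) + Φ(-5.273) = 0.7324 + 0.0000 = 0.7324.
Type II error: β = 1 − power = 1 − 0.7324 = 0.2676.

β ≈ 0.268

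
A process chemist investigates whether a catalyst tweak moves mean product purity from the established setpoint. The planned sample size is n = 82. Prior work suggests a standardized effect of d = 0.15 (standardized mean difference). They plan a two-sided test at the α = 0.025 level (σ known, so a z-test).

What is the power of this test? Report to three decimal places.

Power ≈ 0.189

Noncentrality parameter: δ = d·√n = 0.15 × √82 = 1.3583
Two-sided α = 0.025 → critical value z_{0.0125} = 2.241.
Power = Φ(δ − 2.241) + Φ(−δ − 2.241) = Φ(-0.883) + Φ(-3.600) = 0.1886 + 0.0002 = 0.1888.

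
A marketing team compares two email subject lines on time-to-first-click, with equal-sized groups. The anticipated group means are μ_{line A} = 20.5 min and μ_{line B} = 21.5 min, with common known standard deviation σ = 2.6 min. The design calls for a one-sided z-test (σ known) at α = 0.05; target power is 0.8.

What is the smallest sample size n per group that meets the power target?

Standardized effect: d = |μ_{line A} − μ_{line B}| / σ = |20.5 − 21.5| / 2.6 = 0.3846
Set Φ(δ − 1.645) = 0.8; then δ − 1.645 = Φ⁻¹(0.8) = 0.842, giving δ = 2.486.
δ = d·√(n/2) ⇒ n = 2(δ/d)² = 2 × (2.486 / 0.3846)² = 83.59.
Rounding up, n = 84 per group.

n = 84 per group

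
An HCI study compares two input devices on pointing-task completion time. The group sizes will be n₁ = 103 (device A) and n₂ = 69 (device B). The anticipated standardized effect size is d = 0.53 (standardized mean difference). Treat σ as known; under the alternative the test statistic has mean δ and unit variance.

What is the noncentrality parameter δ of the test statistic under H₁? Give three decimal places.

The noncentrality parameter scales effect size by the design's sample-size factor: δ = d / √(1/n₁ + 1/n₂) = 0.53 / √(1/103 + 1/69) = 3.4069

δ ≈ 3.407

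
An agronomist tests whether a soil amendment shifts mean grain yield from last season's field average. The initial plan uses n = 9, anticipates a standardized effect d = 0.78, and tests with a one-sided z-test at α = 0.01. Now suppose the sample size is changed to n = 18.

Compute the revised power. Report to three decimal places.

Power ≈ 0.837

With n = 18: δ = d·√n = 0.78 × √18 = 3.3093. Critical value z_{0.01} = 2.326.
Revised power = Φ(δ − 2.326) = Φ(0.983) = 0.8372.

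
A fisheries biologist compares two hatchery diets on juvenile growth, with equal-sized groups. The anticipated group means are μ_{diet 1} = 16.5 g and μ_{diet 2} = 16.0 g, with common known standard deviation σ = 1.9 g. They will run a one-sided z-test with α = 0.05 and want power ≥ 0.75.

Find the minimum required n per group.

Standardized effect: d = |μ_{diet 1} − μ_{diet 2}| / σ = |16.5 − 16.0| / 1.9 = 0.2632
Set Φ(δ − 1.645) = 0.75; then δ − 1.645 = Φ⁻¹(0.75) = 0.674, giving δ = 2.319.
δ = d·√(n/2) ⇒ n = 2(δ/d)² = 2 × (2.319 / 0.2632)² = 155.36.
Round up to the next whole unit.

n = 156 per group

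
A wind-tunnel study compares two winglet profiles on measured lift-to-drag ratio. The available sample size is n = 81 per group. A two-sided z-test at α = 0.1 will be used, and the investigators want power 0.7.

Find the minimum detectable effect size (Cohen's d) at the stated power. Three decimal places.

Required noncentrality: δ = z_{0.05} + z_{0.30} = 1.645 + 0.524 = 2.169.
(Lower-tail contribution to power is negligible for δ > 0.)
δ = d·√(n/2) ⇒ d = δ/√(n/2) = 2.169/√(81/2) = 0.3409.

d ≈ 0.341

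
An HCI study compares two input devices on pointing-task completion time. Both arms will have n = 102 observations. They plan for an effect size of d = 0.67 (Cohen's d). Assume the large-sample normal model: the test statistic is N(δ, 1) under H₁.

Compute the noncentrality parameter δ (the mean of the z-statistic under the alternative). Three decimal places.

δ ≈ 4.785

δ = d·√(n/2) = 0.67 × √(102/2) = 4.7848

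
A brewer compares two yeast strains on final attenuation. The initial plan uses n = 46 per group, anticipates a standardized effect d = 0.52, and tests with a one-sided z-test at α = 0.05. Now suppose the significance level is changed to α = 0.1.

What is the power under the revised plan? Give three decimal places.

Power ≈ 0.887

δ = d·√(n/2) = 0.52 × √(46/2) = 2.4938 (unchanged). New critical value: z_{0.1} = 1.282.
Revised power = P(Z > 1.282 − δ) = Φ(1.212) = 0.8873.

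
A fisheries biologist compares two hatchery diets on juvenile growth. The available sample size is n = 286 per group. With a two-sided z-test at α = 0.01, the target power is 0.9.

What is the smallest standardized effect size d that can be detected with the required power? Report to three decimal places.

Need Φ(δ − 2.576) = 0.9, so δ = 2.576 + 1.282 = 3.857.
(The second rejection-region term Φ(−δ − z_{α/2}) is negligible and dropped.)
δ = d·√(n/2) ⇒ d = δ/√(n/2) = 3.857/√(286/2) = 0.3226.

d ≈ 0.323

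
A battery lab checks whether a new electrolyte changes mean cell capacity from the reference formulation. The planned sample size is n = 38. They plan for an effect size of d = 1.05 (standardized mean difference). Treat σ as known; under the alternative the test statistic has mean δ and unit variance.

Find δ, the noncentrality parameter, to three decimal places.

δ ≈ 6.473

δ = d·√n = 1.05 × √38 = 6.4726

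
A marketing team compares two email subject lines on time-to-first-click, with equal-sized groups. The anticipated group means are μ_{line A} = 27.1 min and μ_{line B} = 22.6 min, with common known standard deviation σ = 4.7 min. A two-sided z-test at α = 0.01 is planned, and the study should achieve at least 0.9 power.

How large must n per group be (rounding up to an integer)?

Standardized effect: d = |μ_{line A} − μ_{line B}| / σ = |27.1 − 22.6| / 4.7 = 0.9574
Set Φ(δ − 2.576) = 0.9; then δ − 2.576 = Φ⁻¹(0.9) = 1.282, giving δ = 3.857.
(For δ > 0 the lower-tail rejection region contributes negligibly to power, so the one-term inversion is standard.)
δ = d·√(n/2) ⇒ n = 2(δ/d)² = 2 × (3.857 / 0.9574)² = 32.46.
Round up to the next whole unit.

n = 33 per group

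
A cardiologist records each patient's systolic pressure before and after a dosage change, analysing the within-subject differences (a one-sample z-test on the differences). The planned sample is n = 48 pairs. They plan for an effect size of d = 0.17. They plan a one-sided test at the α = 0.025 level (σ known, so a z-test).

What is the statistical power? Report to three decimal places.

Noncentrality parameter: δ = d·√n = 0.17 × √48 = 1.1778
One-sided α = 0.025 → critical value z_{0.025} = 1.960.
Power = Φ(δ − 1.960) = Φ(-0.782) = 0.2171.

Power ≈ 0.217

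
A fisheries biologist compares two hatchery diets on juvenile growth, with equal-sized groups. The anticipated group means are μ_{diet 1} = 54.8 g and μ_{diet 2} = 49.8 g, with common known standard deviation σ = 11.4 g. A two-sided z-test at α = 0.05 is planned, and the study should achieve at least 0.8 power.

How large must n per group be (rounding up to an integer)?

n = 82 per group

Standardized effect: d = |μ_{diet 1} − μ_{diet 2}| / σ = |54.8 − 49.8| / 11.4 = 0.4386
Set Φ(δ − 1.960) = 0.8; then δ − 1.960 = Φ⁻¹(0.8) = 0.842, giving δ = 2.802.
(Ignoring the negligible lower-tail rejection probability gives the usual closed-form inversion.)
δ = d·√(n/2) ⇒ n = 2(δ/d)² = 2 × (2.802 / 0.4386)² = 81.60.
Round up to the next whole unit.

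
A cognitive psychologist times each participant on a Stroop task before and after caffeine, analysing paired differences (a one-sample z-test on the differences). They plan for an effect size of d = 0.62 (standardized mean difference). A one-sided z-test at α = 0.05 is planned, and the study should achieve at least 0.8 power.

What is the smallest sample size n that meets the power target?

n = 17

Set Φ(δ − 1.645) = 0.8; then δ − 1.645 = Φ⁻¹(0.8) = 0.842, giving δ = 2.486.
δ = d·√n ⇒ n = (δ/d)² = (2.486 / 0.62)² = 16.08.
Round up to the next whole unit.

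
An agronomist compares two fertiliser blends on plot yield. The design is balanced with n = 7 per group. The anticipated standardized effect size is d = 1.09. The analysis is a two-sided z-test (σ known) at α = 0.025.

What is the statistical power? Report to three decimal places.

Noncentrality parameter: δ = d·√(n/2) = 1.09 × √(7/2) = 2.0392
Two-sided α = 0.025 → critical value z_{0.0125} = 2.241.
Power = Φ(δ − 2.241) + Φ(−δ − 2.241) = Φ(-0.202) + Φ(-4.281) = 0.4199 + 0.0000 = 0.4199.

Power ≈ 0.420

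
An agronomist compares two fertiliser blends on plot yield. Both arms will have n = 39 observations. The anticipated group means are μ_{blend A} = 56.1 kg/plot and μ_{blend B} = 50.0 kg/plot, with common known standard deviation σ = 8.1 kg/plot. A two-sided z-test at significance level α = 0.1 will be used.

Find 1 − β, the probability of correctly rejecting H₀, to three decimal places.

Power ≈ 0.954

Standardized effect: d = |μ_{blend A} − μ_{blend B}| / σ = |56.1 − 50.0| / 8.1 = 0.7531
Noncentrality parameter: δ = d·√(n/2) = 0.7531 × √(39/2) = 3.3255
Critical value for a two-sided test at α = 0.1: z_{α/2} = 1.645.
Power = Φ(δ − 1.645) + Φ(−δ − 1.645) = Φ(1.681) + Φ(-4.970) = 0.9536 + 0.0000 = 0.9536.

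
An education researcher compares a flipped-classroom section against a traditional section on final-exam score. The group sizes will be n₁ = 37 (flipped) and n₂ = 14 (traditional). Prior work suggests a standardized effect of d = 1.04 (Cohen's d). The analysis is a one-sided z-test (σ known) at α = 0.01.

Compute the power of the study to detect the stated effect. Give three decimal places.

Noncentrality parameter: δ = d / √(1/n₁ + 1/n₂) = 1.04 / √(1/37 + 1/14) = 3.3145
One-sided α = 0.01 → critical value z_{0.01} = 2.326.
Power = Φ(δ − 2.326) = Φ(0.988) = 0.8385.

Power ≈ 0.838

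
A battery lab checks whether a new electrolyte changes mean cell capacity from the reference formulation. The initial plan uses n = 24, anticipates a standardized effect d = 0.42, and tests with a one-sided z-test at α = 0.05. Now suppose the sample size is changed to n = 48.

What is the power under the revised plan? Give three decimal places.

Power ≈ 0.897

With n = 48: δ = d·√n = 0.42 × √48 = 2.9098. Critical value z_{0.05} = 1.645.
Revised power = Φ(δ − 1.645) = Φ(1.265) = 0.8971.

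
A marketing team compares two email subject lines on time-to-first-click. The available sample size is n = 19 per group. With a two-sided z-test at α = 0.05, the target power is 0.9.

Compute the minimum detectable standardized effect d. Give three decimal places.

d ≈ 1.052

Required noncentrality: δ = z_{0.025} + z_{0.10} = 1.960 + 1.282 = 3.242.
(The second rejection-region term Φ(−δ − z_{α/2}) is negligible and dropped.)
δ = d·√(n/2) ⇒ d = δ/√(n/2) = 3.242/√(19/2) = 1.0517.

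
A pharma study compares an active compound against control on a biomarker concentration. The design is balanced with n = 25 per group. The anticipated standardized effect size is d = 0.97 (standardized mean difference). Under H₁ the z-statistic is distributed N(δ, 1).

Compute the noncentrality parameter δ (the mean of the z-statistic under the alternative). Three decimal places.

δ = d·√(n/2) = 0.97 × √(25/2) = 3.4295

δ ≈ 3.429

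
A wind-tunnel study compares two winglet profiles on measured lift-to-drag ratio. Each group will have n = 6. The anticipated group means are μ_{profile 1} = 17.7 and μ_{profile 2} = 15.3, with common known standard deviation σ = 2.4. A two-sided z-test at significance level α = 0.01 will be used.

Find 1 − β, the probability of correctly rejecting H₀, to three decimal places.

Power ≈ 0.199

Standardized effect: d = |μ_{profile 1} − μ_{profile 2}| / σ = |17.7 − 15.3| / 2.4 = 1.0000
Noncentrality parameter: δ = d·√(n/2) = 1.0000 × √(6/2) = 1.7321
Two-sided α = 0.01 → critical value z_{0.005} = 2.576.
Power = Φ(δ − 2.576) + Φ(−δ − 2.576) = Φ(-0.844) + Φ(-4.308) = 0.1994 + 0.0000 = 0.1994.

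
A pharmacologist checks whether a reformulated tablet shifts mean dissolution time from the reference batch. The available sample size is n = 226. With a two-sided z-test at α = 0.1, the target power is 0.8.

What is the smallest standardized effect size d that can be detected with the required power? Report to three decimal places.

Required noncentrality: δ = z_{0.05} + z_{0.20} = 1.645 + 0.842 = 2.486.
(Lower-tail contribution to power is negligible for δ > 0.)
δ = d·√n ⇒ d = δ/√n = 2.486/√226 = 0.1654.

d ≈ 0.165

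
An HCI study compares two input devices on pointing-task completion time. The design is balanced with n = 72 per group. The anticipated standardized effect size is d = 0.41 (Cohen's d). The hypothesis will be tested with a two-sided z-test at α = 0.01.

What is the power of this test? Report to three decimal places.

Noncentrality parameter: δ = d·√(n/2) = 0.41 × √(72/2) = 2.4600
Two-sided α = 0.01 → critical value z_{0.005} = 2.576.
Power = Φ(δ − 2.576) + Φ(−δ − 2.576) = Φ(-0.116) + Φ(-5.036) = 0.4539 + 0.0000 = 0.4539.

Power ≈ 0.454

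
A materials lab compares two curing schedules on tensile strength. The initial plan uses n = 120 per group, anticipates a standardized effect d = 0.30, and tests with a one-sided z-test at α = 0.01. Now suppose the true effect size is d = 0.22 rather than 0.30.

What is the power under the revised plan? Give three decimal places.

With d = 0.22: δ = d·√(n/2) = 0.22 × √(120/2) = 1.7041. Critical value z_{0.01} = 2.326.
Revised power = Φ(δ − 2.326) = Φ(-0.622) = 0.2669.

Power ≈ 0.267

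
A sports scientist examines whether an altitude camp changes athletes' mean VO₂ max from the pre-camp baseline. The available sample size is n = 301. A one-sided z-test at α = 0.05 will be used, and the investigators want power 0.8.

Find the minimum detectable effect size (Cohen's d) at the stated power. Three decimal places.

Required noncentrality: δ = z_{0.05} + z_{0.20} = 1.645 + 0.842 = 2.486.
δ = d·√n ⇒ d = δ/√n = 2.486/√301 = 0.1433.

d ≈ 0.143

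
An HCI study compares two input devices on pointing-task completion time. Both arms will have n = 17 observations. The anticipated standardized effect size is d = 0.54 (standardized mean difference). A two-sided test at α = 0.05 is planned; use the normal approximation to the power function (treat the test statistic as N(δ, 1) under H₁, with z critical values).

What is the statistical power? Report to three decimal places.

Noncentrality parameter: λ = d·√(n/2) = 0.54 × √(17/2) = 1.5744
Critical value for a two-sided test at α = 0.05: z_{α/2} = 1.960.
Power = Φ(λ − 1.960) + Φ(−λ − 1.960) = Φ(-0.386) + Φ(-3.534) = 0.3499 + 0.0002 = 0.3501.

Power ≈ 0.350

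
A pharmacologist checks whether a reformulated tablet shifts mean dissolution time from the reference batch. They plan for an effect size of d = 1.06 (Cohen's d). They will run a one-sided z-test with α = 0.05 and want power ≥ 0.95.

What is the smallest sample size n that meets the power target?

n = 10

Set Φ(δ − 1.645) = 0.95; then δ − 1.645 = Φ⁻¹(0.95) = 1.645, giving δ = 3.290.
δ = d·√n ⇒ n = (δ/d)² = (3.290 / 1.06)² = 9.63.
Rounding up, n = 10.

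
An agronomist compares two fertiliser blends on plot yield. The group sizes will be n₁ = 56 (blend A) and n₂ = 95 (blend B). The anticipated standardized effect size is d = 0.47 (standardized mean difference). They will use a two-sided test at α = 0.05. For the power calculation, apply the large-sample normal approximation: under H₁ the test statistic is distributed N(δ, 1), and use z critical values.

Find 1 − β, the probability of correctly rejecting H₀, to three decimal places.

Power ≈ 0.797

Noncentrality parameter: δ = d / √(1/n₁ + 1/n₂) = 0.47 / √(1/56 + 1/95) = 2.7897
Two-sided α = 0.05 → critical value z_{0.025} = 1.960.
Power = Φ(δ − 1.960) + Φ(−δ − 1.960) = Φ(0.830) + Φ(-4.750) = 0.7967 + 0.0000 = 0.7967.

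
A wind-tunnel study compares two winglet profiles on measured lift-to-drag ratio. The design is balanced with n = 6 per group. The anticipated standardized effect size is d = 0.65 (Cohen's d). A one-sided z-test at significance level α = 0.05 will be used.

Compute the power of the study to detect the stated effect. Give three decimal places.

Noncentrality parameter: δ = d·√(n/2) = 0.65 × √(6/2) = 1.1258
One-sided α = 0.05 → critical value z_{0.05} = 1.645.
Power = Φ(δ − 1.645) = Φ(-0.519) = 0.3019.

Power ≈ 0.302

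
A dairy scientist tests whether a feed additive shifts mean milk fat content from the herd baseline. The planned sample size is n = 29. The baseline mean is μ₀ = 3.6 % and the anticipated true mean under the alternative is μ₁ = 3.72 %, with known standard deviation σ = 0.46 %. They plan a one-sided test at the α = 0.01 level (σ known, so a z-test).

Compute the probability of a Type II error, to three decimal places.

β ≈ 0.822

Standardized effect: d = |μ₁ − μ₀| / σ = |3.72 − 3.6| / 0.46 = 0.2609
Noncentrality parameter: δ = d·√n = 0.2609 × √29 = 1.4048
One-sided α = 0.01 → critical value z_{0.01} = 2.326.
Power = Φ(δ − 2.326) = Φ(-0.922) = 0.1784.
Type II error: β = 1 − power = 1 − 0.1784 = 0.8216.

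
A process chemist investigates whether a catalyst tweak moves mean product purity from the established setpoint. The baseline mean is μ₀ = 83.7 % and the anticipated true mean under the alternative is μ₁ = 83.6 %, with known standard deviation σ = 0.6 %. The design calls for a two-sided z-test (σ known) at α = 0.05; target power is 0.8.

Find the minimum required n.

n = 283

Standardized effect: d = |μ₁ − μ₀| / σ = |83.6 − 83.7| / 0.6 = 0.1667
Set Φ(δ − 1.960) = 0.8; then δ − 1.960 = Φ⁻¹(0.8) = 0.842, giving δ = 2.802.
(Ignoring the negligible lower-tail rejection probability gives the usual closed-form inversion.)
δ = d·√n ⇒ n = (δ/d)² = (2.802 / 0.1667)² = 282.56.
Rounding up, n = 283.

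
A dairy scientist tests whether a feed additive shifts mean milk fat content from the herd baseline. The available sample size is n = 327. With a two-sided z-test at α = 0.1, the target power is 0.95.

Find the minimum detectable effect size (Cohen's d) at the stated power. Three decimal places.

d ≈ 0.182

Need Φ(δ − 1.645) = 0.95, so δ = 1.645 + 1.645 = 3.290.
(Lower-tail contribution to power is negligible for δ > 0.)
δ = d·√n ⇒ d = δ/√n = 3.290/√327 = 0.1819.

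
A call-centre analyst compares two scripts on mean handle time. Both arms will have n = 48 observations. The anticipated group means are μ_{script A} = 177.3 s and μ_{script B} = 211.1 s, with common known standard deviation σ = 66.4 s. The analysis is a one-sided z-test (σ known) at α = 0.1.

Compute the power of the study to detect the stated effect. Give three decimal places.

Power ≈ 0.887

Standardized effect: d = |μ_{script A} − μ_{script B}| / σ = |177.3 − 211.1| / 66.4 = 0.5090
Noncentrality parameter: δ = d·√(n/2) = 0.5090 × √(48/2) = 2.4938
One-sided α = 0.1 → critical value z_{0.1} = 1.282.
Power = P(Z > 1.282 − δ) = Φ(1.212) = 0.8873.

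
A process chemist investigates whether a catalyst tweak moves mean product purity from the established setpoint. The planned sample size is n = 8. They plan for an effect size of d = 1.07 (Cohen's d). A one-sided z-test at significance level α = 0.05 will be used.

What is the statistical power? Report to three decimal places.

Power ≈ 0.916

Noncentrality parameter: δ = d·√n = 1.07 × √8 = 3.0264
Critical value for a one-sided test at α = 0.05: z_α = 1.645.
Power = P(Z > 1.645 − δ) = Φ(1.382) = 0.9164.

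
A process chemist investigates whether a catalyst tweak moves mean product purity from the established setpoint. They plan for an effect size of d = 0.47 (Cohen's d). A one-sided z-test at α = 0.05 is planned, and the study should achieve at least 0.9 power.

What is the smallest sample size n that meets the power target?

n = 39

For power 0.9 need Φ(δ − z_{0.05}) = 0.9, so δ = z_{0.05} + z_{0.10} = 1.645 + 1.282 = 2.926.
δ = d·√n ⇒ n = (δ/d)² = (2.926 / 0.47)² = 38.77.
Rounding up, n = 39.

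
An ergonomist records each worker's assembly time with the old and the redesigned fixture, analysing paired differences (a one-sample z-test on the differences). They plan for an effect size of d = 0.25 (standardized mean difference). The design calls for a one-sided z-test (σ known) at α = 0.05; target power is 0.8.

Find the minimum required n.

For power 0.8 need Φ(δ − z_{0.05}) = 0.8, so δ = z_{0.05} + z_{0.20} = 1.645 + 0.842 = 2.486.
δ = d·√n ⇒ n = (δ/d)² = (2.486 / 0.25)² = 98.92.
Round up to the next whole unit.

n = 99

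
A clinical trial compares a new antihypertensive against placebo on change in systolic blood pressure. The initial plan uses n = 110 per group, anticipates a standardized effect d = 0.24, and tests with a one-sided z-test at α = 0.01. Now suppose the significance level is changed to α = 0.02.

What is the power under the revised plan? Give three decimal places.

Power ≈ 0.392

δ = d·√(n/2) = 0.24 × √(110/2) = 1.7799 (unchanged). New critical value: z_{0.02} = 2.054.
Revised power = Φ(δ − 2.054) = Φ(-0.274) = 0.3921.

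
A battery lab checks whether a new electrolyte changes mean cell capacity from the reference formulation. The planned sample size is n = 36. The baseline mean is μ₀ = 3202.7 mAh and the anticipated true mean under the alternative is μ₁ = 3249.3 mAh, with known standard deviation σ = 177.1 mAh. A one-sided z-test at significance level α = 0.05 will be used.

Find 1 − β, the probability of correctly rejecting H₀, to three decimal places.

Power ≈ 0.474

Standardized effect: d = |μ₁ − μ₀| / σ = |3249.3 − 3202.7| / 177.1 = 0.2631
Noncentrality parameter: δ = d·√n = 0.2631 × √36 = 1.5788
One-sided α = 0.05 → critical value z_{0.05} = 1.645.
Power = P(Z > 1.645 − δ) = Φ(-0.066) = 0.4737.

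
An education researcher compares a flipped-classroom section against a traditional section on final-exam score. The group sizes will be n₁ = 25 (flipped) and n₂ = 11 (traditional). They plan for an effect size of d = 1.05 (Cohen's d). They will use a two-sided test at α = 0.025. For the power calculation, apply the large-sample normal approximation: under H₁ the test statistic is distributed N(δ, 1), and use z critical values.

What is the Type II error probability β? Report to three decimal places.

Noncentrality parameter: δ = d / √(1/n₁ + 1/n₂) = 1.05 / √(1/25 + 1/11) = 2.9020
Critical value for a two-sided test at α = 0.025: z_{α/2} = 2.241.
Power = Φ(δ − 2.241) + Φ(−δ − 2.241) = Φ(0.661) + Φ(-5.143) = 0.7456 + 0.0000 = 0.7456.
Type II error: β = 1 − power = 1 − 0.7456 = 0.2544.

β ≈ 0.254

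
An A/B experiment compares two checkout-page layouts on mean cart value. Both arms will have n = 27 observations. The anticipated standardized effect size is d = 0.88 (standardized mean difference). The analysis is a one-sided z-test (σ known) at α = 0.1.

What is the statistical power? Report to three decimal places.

Power ≈ 0.975

Noncentrality parameter: δ = d·√(n/2) = 0.88 × √(27/2) = 3.2333
Critical value for a one-sided test at α = 0.1: z_α = 1.282.
Power = Φ(δ − 1.282) = Φ(1.952) = 0.9745.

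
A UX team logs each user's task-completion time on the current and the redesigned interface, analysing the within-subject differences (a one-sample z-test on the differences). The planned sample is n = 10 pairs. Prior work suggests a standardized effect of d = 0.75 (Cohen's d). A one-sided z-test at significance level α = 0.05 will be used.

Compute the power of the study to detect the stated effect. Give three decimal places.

Power ≈ 0.766

Noncentrality parameter: δ = d·√n = 0.75 × √10 = 2.3717
One-sided α = 0.05 → critical value z_{0.05} = 1.645.
Power = P(Z > 1.645 − δ) = Φ(0.727) = 0.7663.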